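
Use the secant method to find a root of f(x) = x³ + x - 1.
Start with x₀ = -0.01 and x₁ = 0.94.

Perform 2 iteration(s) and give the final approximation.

f(x) = x³ + x - 1
x₀ = -0.01, x₁ = 0.94

Secant formula: x_{n+1} = x_n - f(x_n)(x_n - x_{n-1})/(f(x_n) - f(x_{n-1}))

Iteration 1:
  f(-0.010000) = -1.010001
  f(0.940000) = 0.770584
  x_2 = 0.940000 - 0.770584×(0.940000 - (-0.010000))/(0.770584 - (-1.010001))
       = 0.528868
Iteration 2:
  f(0.940000) = 0.770584
  f(0.528868) = -0.323206
  x_3 = 0.528868 - (-0.323206)×(0.528868 - 0.940000)/(-0.323206 - 0.770584)
       = 0.650354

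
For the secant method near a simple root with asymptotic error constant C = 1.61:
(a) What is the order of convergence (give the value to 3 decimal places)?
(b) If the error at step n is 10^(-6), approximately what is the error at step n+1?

(a) Secant method has superlinear convergence with order φ = (1+√5)/2 ≈ 1.618.
    This means |e_{n+1}| ≈ C|e_n|^1.618.

(b) With |e_n| = 10^(-6) and C = 1.61:
    |e_{n+1}| ≈ 1.61 × (10^(-6))^1.618 = 1.61 × 10^(-9.71)

(a) ≈ 1.618 (golden ratio); (b) |e_{n+1}| ≈ 3.152e-10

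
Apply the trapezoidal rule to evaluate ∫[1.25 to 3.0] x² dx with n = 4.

f(x) = x²
a = 1.25, b = 3.0, n = 4
h = (b - a)/n = 0.437500

Trapezoidal rule: (h/2)[f(x₀) + 2f(x₁) + 2f(x₂) + ... + f(xₙ)]

x_0 = 1.2500, f(x_0) = 1.562500, coefficient = 1
x_1 = 1.6875, f(x_1) = 2.847656, coefficient = 2
x_2 = 2.1250, f(x_2) = 4.515625, coefficient = 2
x_3 = 2.5625, f(x_3) = 6.566406, coefficient = 2
x_4 = 3.0000, f(x_4) = 9.000000, coefficient = 1

I ≈ (0.437500/2) × 38.421875 = 8.404785
Exact value: 8.348958
Error: 0.055827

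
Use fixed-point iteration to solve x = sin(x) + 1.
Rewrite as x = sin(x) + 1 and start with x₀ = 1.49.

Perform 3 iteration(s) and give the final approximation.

Equation: x = sin(x) + 1
Fixed-point form: x = sin(x) + 1
x₀ = 1.49

x_1 = g(1.490000) = 1.996738
x_2 = g(1.996738) = 1.910650
x_3 = g(1.910650) = 1.942803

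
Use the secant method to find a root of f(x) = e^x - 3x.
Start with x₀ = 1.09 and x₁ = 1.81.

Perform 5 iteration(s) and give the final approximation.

f(x) = e^x - 3x
x₀ = 1.09, x₁ = 1.81

Secant formula: x_{n+1} = x_n - f(x_n)(x_n - x_{n-1})/(f(x_n) - f(x_{n-1}))

Iteration 1:
  f(1.090000) = -0.295726
  f(1.810000) = 0.680447
  x_2 = 1.810000 - 0.680447×(1.810000 - 1.090000)/(0.680447 - (-0.295726))
       = 1.308120
Iteration 2:
  f(1.810000) = 0.680447
  f(1.308120) = -0.225148
  x_3 = 1.308120 - (-0.225148)×(1.308120 - 1.810000)/(-0.225148 - 0.680447)
       = 1.432896
Iteration 3:
  f(1.308120) = -0.225148
  f(1.432896) = -0.107869
  x_4 = 1.432896 - (-0.107869)×(1.432896 - 1.308120)/(-0.107869 - (-0.225148))
       = 1.547663
Iteration 4:
  f(1.432896) = -0.107869
  f(1.547663) = 0.057483
  x_5 = 1.547663 - 0.057483×(1.547663 - 1.432896)/(0.057483 - (-0.107869))
       = 1.507765
Iteration 5:
  f(1.547663) = 0.057483
  f(1.507765) = -0.006669
  x_6 = 1.507765 - (-0.006669)×(1.507765 - 1.547663)/(-0.006669 - 0.057483)
       = 1.511913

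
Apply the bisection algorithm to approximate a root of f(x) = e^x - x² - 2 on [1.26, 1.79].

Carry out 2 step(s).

f(x) = e^x - x² - 2
Initial interval: [1.26, 1.79]

Iteration 1:
  c_1 = (1.260000 + 1.790000)/2 = 1.525000
  f(c_1) = f(1.525000) = 0.269519
  f(a) × f(c) < 0, new interval: [1.260000, 1.525000]
Iteration 2:
  c_2 = (1.260000 + 1.525000)/2 = 1.392500
  f(c_2) = f(1.392500) = 0.085843
  f(a) × f(c) < 0, new interval: [1.260000, 1.392500]

After 2 iteration(s), the approximation is c_2 = 1.392500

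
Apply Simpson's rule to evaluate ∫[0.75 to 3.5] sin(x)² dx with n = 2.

f(x) = sin(x)²
a = 0.75, b = 3.5, n = 2
h = (b - a)/n = 1.375000

Simpson's rule: (h/3)[f(x₀) + 4f(x₁) + 2f(x₂) + ... + f(xₙ)]

x_0 = 0.7500, f(x_0) = 0.464631, coefficient = 1
x_1 = 2.1250, f(x_1) = 0.723044, coefficient = 4
x_2 = 3.5000, f(x_2) = 0.123049, coefficient = 1

I ≈ (1.375000/3) × 3.479855 = 1.594934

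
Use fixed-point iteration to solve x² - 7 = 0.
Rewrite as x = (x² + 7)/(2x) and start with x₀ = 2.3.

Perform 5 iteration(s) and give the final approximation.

Equation: x² - 7 = 0
Fixed-point form: x = (x² + 7)/(2x)
x₀ = 2.3

x_1 = g(2.300000) = 2.671739
x_2 = g(2.671739) = 2.645878
x_3 = g(2.645878) = 2.645751
x_4 = g(2.645751) = 2.645751
x_5 = g(2.645751) = 2.645751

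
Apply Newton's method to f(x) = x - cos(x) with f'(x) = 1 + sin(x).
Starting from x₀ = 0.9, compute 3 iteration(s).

f(x) = x - cos(x)
f'(x) = 1 + sin(x)
x₀ = 0.9

Newton-Raphson formula: x_{n+1} = x_n - f(x_n)/f'(x_n)

Iteration 1:
  f(0.900000) = 0.278390
  f'(0.900000) = 1.783327
  x_1 = 0.900000 - 0.278390/1.783327 = 0.743893
Iteration 2:
  f(0.743893) = 0.008055
  f'(0.743893) = 1.677158
  x_2 = 0.743893 - 0.008055/1.677158 = 0.739090
Iteration 3:
  f(0.739090) = 0.000008
  f'(0.739090) = 1.673616
  x_3 = 0.739090 - 0.000008/1.673616 = 0.739085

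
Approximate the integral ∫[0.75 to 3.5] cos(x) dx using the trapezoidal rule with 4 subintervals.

f(x) = cos(x)
a = 0.75, b = 3.5, n = 4
h = (b - a)/n = 0.687500

Trapezoidal rule: (h/2)[f(x₀) + 2f(x₁) + 2f(x₂) + ... + f(xₙ)]

x_0 = 0.7500, f(x_0) = 0.731689, coefficient = 1
x_1 = 1.4375, f(x_1) = 0.132902, coefficient = 2
x_2 = 2.1250, f(x_2) = -0.526266, coefficient = 2
x_3 = 2.8125, f(x_3) = -0.946336, coefficient = 2
x_4 = 3.5000, f(x_4) = -0.936457, coefficient = 1

I ≈ (0.687500/2) × -2.884169 = -0.991433
Exact value: -1.032422
Error: 0.040989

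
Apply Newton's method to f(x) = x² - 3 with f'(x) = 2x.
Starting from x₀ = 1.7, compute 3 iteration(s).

f(x) = x² - 3
f'(x) = 2x
x₀ = 1.7

Newton-Raphson formula: x_{n+1} = x_n - f(x_n)/f'(x_n)

Iteration 1:
  f(1.700000) = -0.110000
  f'(1.700000) = 3.400000
  x_1 = 1.700000 - (-0.110000)/3.400000 = 1.732353
Iteration 2:
  f(1.732353) = 0.001047
  f'(1.732353) = 3.464706
  x_2 = 1.732353 - 0.001047/3.464706 = 1.732051
Iteration 3:
  f(1.732051) = 0.000000
  f'(1.732051) = 3.464102
  x_3 = 1.732051 - 0.000000/3.464102 = 1.732051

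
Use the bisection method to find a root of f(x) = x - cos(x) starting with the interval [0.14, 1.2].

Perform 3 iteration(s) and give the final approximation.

f(x) = x - cos(x)
Initial interval: [0.14, 1.2]

Iteration 1:
  c_1 = (0.140000 + 1.200000)/2 = 0.670000
  f(c_1) = f(0.670000) = -0.113822
  f(a) × f(c) ≥ 0, new interval: [0.670000, 1.200000]
Iteration 2:
  c_2 = (0.670000 + 1.200000)/2 = 0.935000
  f(c_2) = f(0.935000) = 0.341182
  f(a) × f(c) < 0, new interval: [0.670000, 0.935000]
Iteration 3:
  c_3 = (0.670000 + 0.935000)/2 = 0.802500
  f(c_3) = f(0.802500) = 0.107589
  f(a) × f(c) < 0, new interval: [0.670000, 0.802500]

After 3 iteration(s), the approximation is c_3 = 0.802500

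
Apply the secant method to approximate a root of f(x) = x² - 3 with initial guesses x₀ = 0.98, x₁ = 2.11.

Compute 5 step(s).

f(x) = x² - 3
x₀ = 0.98, x₁ = 2.11

Secant formula: x_{n+1} = x_n - f(x_n)(x_n - x_{n-1})/(f(x_n) - f(x_{n-1}))

Iteration 1:
  f(0.980000) = -2.039600
  f(2.110000) = 1.452100
  x_2 = 2.110000 - 1.452100×(2.110000 - 0.980000)/(1.452100 - (-2.039600))
       = 1.640065
Iteration 2:
  f(2.110000) = 1.452100
  f(1.640065) = -0.310188
  x_3 = 1.640065 - (-0.310188)×(1.640065 - 2.110000)/(-0.310188 - 1.452100)
       = 1.722780
Iteration 3:
  f(1.640065) = -0.310188
  f(1.722780) = -0.032029
  x_4 = 1.722780 - (-0.032029)×(1.722780 - 1.640065)/(-0.032029 - (-0.310188))
       = 1.732304
Iteration 4:
  f(1.722780) = -0.032029
  f(1.732304) = 0.000879
  x_5 = 1.732304 - 0.000879×(1.732304 - 1.722780)/(0.000879 - (-0.032029))
       = 1.732050
Iteration 5:
  f(1.732304) = 0.000879
  f(1.732050) = -0.000002
  x_6 = 1.732050 - (-0.000002)×(1.732050 - 1.732304)/(-0.000002 - 0.000879)
       = 1.732051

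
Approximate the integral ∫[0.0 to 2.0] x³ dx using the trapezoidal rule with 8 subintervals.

f(x) = x³
a = 0.0, b = 2.0, n = 8
h = (b - a)/n = 0.250000

Trapezoidal rule: (h/2)[f(x₀) + 2f(x₁) + 2f(x₂) + ... + f(xₙ)]

x_0 = 0.0000, f(x_0) = 0.000000, coefficient = 1
x_1 = 0.2500, f(x_1) = 0.015625, coefficient = 2
x_2 = 0.5000, f(x_2) = 0.125000, coefficient = 2
x_3 = 0.7500, f(x_3) = 0.421875, coefficient = 2
x_4 = 1.0000, f(x_4) = 1.000000, coefficient = 2
x_5 = 1.2500, f(x_5) = 1.953125, coefficient = 2
x_6 = 1.5000, f(x_6) = 3.375000, coefficient = 2
x_7 = 1.7500, f(x_7) = 5.359375, coefficient = 2
x_8 = 2.0000, f(x_8) = 8.000000, coefficient = 1

I ≈ (0.250000/2) × 32.500000 = 4.062500
Exact value: 4.000000
Error: 0.062500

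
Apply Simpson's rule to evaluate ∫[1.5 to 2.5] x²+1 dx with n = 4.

f(x) = x²+1
a = 1.5, b = 2.5, n = 4
h = (b - a)/n = 0.250000

Simpson's rule: (h/3)[f(x₀) + 4f(x₁) + 2f(x₂) + ... + f(xₙ)]

x_0 = 1.5000, f(x_0) = 3.250000, coefficient = 1
x_1 = 1.7500, f(x_1) = 4.062500, coefficient = 4
x_2 = 2.0000, f(x_2) = 5.000000, coefficient = 2
x_3 = 2.2500, f(x_3) = 6.062500, coefficient = 4
x_4 = 2.5000, f(x_4) = 7.250000, coefficient = 1

I ≈ (0.250000/3) × 61.000000 = 5.083333
Exact value: 5.083333
Error: 0.000000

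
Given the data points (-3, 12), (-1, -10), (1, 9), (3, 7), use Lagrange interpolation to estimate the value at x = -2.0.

Lagrange interpolation formula:
P(x) = Σ yᵢ × Lᵢ(x)
where Lᵢ(x) = Π_{j≠i} (x - xⱼ)/(xᵢ - xⱼ)

L_0(-2.0) = (-2.0 - (-1))/(-3 - (-1)) × (-2.0 - 1)/(-3 - 1) × (-2.0 - 3)/(-3 - 3) = 0.312500
L_1(-2.0) = (-2.0 - (-3))/(-1 - (-3)) × (-2.0 - 1)/(-1 - 1) × (-2.0 - 3)/(-1 - 3) = 0.937500
L_2(-2.0) = (-2.0 - (-3))/(1 - (-3)) × (-2.0 - (-1))/(1 - (-1)) × (-2.0 - 3)/(1 - 3) = -0.312500
L_3(-2.0) = (-2.0 - (-3))/(3 - (-3)) × (-2.0 - (-1))/(3 - (-1)) × (-2.0 - 1)/(3 - 1) = 0.062500

P(-2.0) = 12×L_0(-2.0) + (-10)×L_1(-2.0) + 9×L_2(-2.0) + 7×L_3(-2.0)
P(-2.0) = -8.000000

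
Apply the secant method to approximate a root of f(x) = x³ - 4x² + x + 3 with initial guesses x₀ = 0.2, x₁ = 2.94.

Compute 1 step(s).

f(x) = x³ - 4x² + x + 3
x₀ = 0.2, x₁ = 2.94

Secant formula: x_{n+1} = x_n - f(x_n)(x_n - x_{n-1})/(f(x_n) - f(x_{n-1}))

Iteration 1:
  f(0.200000) = 3.048000
  f(2.940000) = -3.222216
  x_2 = 2.940000 - (-3.222216)×(2.940000 - 0.200000)/(-3.222216 - 3.048000)
       = 1.531935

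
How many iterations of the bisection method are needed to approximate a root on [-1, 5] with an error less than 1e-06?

We need (b-a)/2^n ≤ 1e-06
(5 - (-1))/2^n ≤ 1e-06
6/2^n ≤ 1e-06
2^n ≥ 6000000
n ≥ log₂(6000000) = 22.52
n ≥ 23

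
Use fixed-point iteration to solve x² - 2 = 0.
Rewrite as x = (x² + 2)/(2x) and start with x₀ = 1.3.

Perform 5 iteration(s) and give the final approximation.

Equation: x² - 2 = 0
Fixed-point form: x = (x² + 2)/(2x)
x₀ = 1.3

x_1 = g(1.300000) = 1.419231
x_2 = g(1.419231) = 1.414222
x_3 = g(1.414222) = 1.414214
x_4 = g(1.414214) = 1.414214
x_5 = g(1.414214) = 1.414214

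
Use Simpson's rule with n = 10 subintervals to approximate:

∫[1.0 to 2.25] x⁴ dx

f(x) = x⁴
a = 1.0, b = 2.25, n = 10
h = (b - a)/n = 0.125000

Simpson's rule: (h/3)[f(x₀) + 4f(x₁) + 2f(x₂) + ... + f(xₙ)]

x_0 = 1.0000, f(x_0) = 1.000000, coefficient = 1
x_1 = 1.1250, f(x_1) = 1.601807, coefficient = 4
x_2 = 1.2500, f(x_2) = 2.441406, coefficient = 2
x_3 = 1.3750, f(x_3) = 3.574463, coefficient = 4
x_4 = 1.5000, f(x_4) = 5.062500, coefficient = 2
x_5 = 1.6250, f(x_5) = 6.972900, coefficient = 4
x_6 = 1.7500, f(x_6) = 9.378906, coefficient = 2
x_7 = 1.8750, f(x_7) = 12.359619, coefficient = 4
x_8 = 2.0000, f(x_8) = 16.000000, coefficient = 2
x_9 = 2.1250, f(x_9) = 20.390869, coefficient = 4
x_10 = 2.2500, f(x_10) = 25.628906, coefficient = 1

I ≈ (0.125000/3) × 271.993164 = 11.333049
Exact value: 11.333008
Error: 0.000041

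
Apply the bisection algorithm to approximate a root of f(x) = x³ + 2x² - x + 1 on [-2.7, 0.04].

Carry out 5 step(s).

f(x) = x³ + 2x² - x + 1
Initial interval: [-2.7, 0.04]

Iteration 1:
  c_1 = (-2.700000 + 0.040000)/2 = -1.330000
  f(c_1) = f(-1.330000) = 3.515163
  f(a) × f(c) < 0, new interval: [-2.700000, -1.330000]
Iteration 2:
  c_2 = (-2.700000 + (-1.330000))/2 = -2.015000
  f(c_2) = f(-2.015000) = 2.954097
  f(a) × f(c) < 0, new interval: [-2.700000, -2.015000]
Iteration 3:
  c_3 = (-2.700000 + (-2.015000))/2 = -2.357500
  f(c_3) = f(-2.357500) = 1.370584
  f(a) × f(c) < 0, new interval: [-2.700000, -2.357500]
Iteration 4:
  c_4 = (-2.700000 + (-2.357500))/2 = -2.528750
  f(c_4) = f(-2.528750) = 0.147618
  f(a) × f(c) < 0, new interval: [-2.700000, -2.528750]
Iteration 5:
  c_5 = (-2.700000 + (-2.528750))/2 = -2.614375
  f(c_5) = f(-2.614375) = -0.584851
  f(a) × f(c) ≥ 0, new interval: [-2.614375, -2.528750]

After 5 iteration(s), the approximation is c_5 = -2.614375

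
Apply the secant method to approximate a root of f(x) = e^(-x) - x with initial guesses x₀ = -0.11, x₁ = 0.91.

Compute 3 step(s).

f(x) = e^(-x) - x
x₀ = -0.11, x₁ = 0.91

Secant formula: x_{n+1} = x_n - f(x_n)(x_n - x_{n-1})/(f(x_n) - f(x_{n-1}))

Iteration 1:
  f(-0.110000) = 1.226278
  f(0.910000) = -0.507476
  x_2 = 0.910000 - (-0.507476)×(0.910000 - (-0.110000))/(-0.507476 - 1.226278)
       = 0.611442
Iteration 2:
  f(0.910000) = -0.507476
  f(0.611442) = -0.068875
  x_3 = 0.611442 - (-0.068875)×(0.611442 - 0.910000)/(-0.068875 - (-0.507476))
       = 0.564559
Iteration 3:
  f(0.611442) = -0.068875
  f(0.564559) = 0.004052
  x_4 = 0.564559 - 0.004052×(0.564559 - 0.611442)/(0.004052 - (-0.068875))
       = 0.567164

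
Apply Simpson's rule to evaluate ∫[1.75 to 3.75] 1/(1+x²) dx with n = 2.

f(x) = 1/(1+x²)
a = 1.75, b = 3.75, n = 2
h = (b - a)/n = 1.000000

Simpson's rule: (h/3)[f(x₀) + 4f(x₁) + 2f(x₂) + ... + f(xₙ)]

x_0 = 1.7500, f(x_0) = 0.246154, coefficient = 1
x_1 = 2.7500, f(x_1) = 0.116788, coefficient = 4
x_2 = 3.7500, f(x_2) = 0.066390, coefficient = 1

I ≈ (1.000000/3) × 0.779697 = 0.259899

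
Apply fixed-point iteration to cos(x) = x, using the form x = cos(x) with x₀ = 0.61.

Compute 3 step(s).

Equation: cos(x) = x
Fixed-point form: x = cos(x)
x₀ = 0.61

x_1 = g(0.610000) = 0.819648
x_2 = g(0.819648) = 0.682479
x_3 = g(0.682479) = 0.776012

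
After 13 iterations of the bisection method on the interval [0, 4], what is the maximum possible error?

Bisection error bound: |error| ≤ (b-a)/2^n
|error| ≤ (4 - 0)/2^13 = 4/2^13
|error| ≤ 0.0004882812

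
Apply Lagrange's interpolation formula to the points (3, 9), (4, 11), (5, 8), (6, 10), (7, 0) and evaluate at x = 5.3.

Lagrange interpolation formula:
P(x) = Σ yᵢ × Lᵢ(x)
where Lᵢ(x) = Π_{j≠i} (x - xⱼ)/(xᵢ - xⱼ)

L_0(5.3) = (5.3 - 4)/(3 - 4) × (5.3 - 5)/(3 - 5) × (5.3 - 6)/(3 - 6) × (5.3 - 7)/(3 - 7) = 0.019337
L_1(5.3) = (5.3 - 3)/(4 - 3) × (5.3 - 5)/(4 - 5) × (5.3 - 6)/(4 - 6) × (5.3 - 7)/(4 - 7) = -0.136850
L_2(5.3) = (5.3 - 3)/(5 - 3) × (5.3 - 4)/(5 - 4) × (5.3 - 6)/(5 - 6) × (5.3 - 7)/(5 - 7) = 0.889525
L_3(5.3) = (5.3 - 3)/(6 - 3) × (5.3 - 4)/(6 - 4) × (5.3 - 5)/(6 - 5) × (5.3 - 7)/(6 - 7) = 0.254150
L_4(5.3) = (5.3 - 3)/(7 - 3) × (5.3 - 4)/(7 - 4) × (5.3 - 5)/(7 - 5) × (5.3 - 6)/(7 - 6) = -0.026162

P(5.3) = 9×L_0(5.3) + 11×L_1(5.3) + 8×L_2(5.3) + 10×L_3(5.3) + 0×L_4(5.3)
P(5.3) = 8.326387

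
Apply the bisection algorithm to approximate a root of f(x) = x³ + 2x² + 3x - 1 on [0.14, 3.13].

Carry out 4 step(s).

f(x) = x³ + 2x² + 3x - 1
Initial interval: [0.14, 3.13]

Iteration 1:
  c_1 = (0.140000 + 3.130000)/2 = 1.635000
  f(c_1) = f(1.635000) = 13.622173
  f(a) × f(c) < 0, new interval: [0.140000, 1.635000]
Iteration 2:
  c_2 = (0.140000 + 1.635000)/2 = 0.887500
  f(c_2) = f(0.887500) = 3.936857
  f(a) × f(c) < 0, new interval: [0.140000, 0.887500]
Iteration 3:
  c_3 = (0.140000 + 0.887500)/2 = 0.513750
  f(c_3) = f(0.513750) = 1.204727
  f(a) × f(c) < 0, new interval: [0.140000, 0.513750]
Iteration 4:
  c_4 = (0.140000 + 0.513750)/2 = 0.326875
  f(c_4) = f(0.326875) = 0.229245
  f(a) × f(c) < 0, new interval: [0.140000, 0.326875]

After 4 iteration(s), the approximation is c_4 = 0.326875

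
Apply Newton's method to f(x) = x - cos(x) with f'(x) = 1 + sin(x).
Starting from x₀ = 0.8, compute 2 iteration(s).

f(x) = x - cos(x)
f'(x) = 1 + sin(x)
x₀ = 0.8

Newton-Raphson formula: x_{n+1} = x_n - f(x_n)/f'(x_n)

Iteration 1:
  f(0.800000) = 0.103293
  f'(0.800000) = 1.717356
  x_1 = 0.800000 - 0.103293/1.717356 = 0.739853
Iteration 2:
  f(0.739853) = 0.001286
  f'(0.739853) = 1.674180
  x_2 = 0.739853 - 0.001286/1.674180 = 0.739085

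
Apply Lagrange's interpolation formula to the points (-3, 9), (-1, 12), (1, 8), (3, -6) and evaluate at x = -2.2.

Lagrange interpolation formula:
P(x) = Σ yᵢ × Lᵢ(x)
where Lᵢ(x) = Π_{j≠i} (x - xⱼ)/(xᵢ - xⱼ)

L_0(-2.2) = (-2.2 - (-1))/(-3 - (-1)) × (-2.2 - 1)/(-3 - 1) × (-2.2 - 3)/(-3 - 3) = 0.416000
L_1(-2.2) = (-2.2 - (-3))/(-1 - (-3)) × (-2.2 - 1)/(-1 - 1) × (-2.2 - 3)/(-1 - 3) = 0.832000
L_2(-2.2) = (-2.2 - (-3))/(1 - (-3)) × (-2.2 - (-1))/(1 - (-1)) × (-2.2 - 3)/(1 - 3) = -0.312000
L_3(-2.2) = (-2.2 - (-3))/(3 - (-3)) × (-2.2 - (-1))/(3 - (-1)) × (-2.2 - 1)/(3 - 1) = 0.064000

P(-2.2) = 9×L_0(-2.2) + 12×L_1(-2.2) + 8×L_2(-2.2) + (-6)×L_3(-2.2)
P(-2.2) = 10.848000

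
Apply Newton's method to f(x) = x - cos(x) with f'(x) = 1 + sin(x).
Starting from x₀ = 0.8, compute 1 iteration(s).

f(x) = x - cos(x)
f'(x) = 1 + sin(x)
x₀ = 0.8

Newton-Raphson formula: x_{n+1} = x_n - f(x_n)/f'(x_n)

Iteration 1:
  f(0.800000) = 0.103293
  f'(0.800000) = 1.717356
  x_1 = 0.800000 - 0.103293/1.717356 = 0.739853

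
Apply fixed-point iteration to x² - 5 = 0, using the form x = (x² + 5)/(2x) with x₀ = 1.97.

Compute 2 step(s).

Equation: x² - 5 = 0
Fixed-point form: x = (x² + 5)/(2x)
x₀ = 1.97

x_1 = g(1.970000) = 2.254036
x_2 = g(2.254036) = 2.236140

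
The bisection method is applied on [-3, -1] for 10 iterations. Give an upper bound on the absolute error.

Bisection error bound: |error| ≤ (b-a)/2^n
|error| ≤ (-1 - (-3))/2^10 = 2/2^10
|error| ≤ 0.0019531250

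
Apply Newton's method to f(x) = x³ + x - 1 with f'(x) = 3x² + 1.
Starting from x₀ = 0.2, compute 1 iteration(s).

f(x) = x³ + x - 1
f'(x) = 3x² + 1
x₀ = 0.2

Newton-Raphson formula: x_{n+1} = x_n - f(x_n)/f'(x_n)

Iteration 1:
  f(0.200000) = -0.792000
  f'(0.200000) = 1.120000
  x_1 = 0.200000 - (-0.792000)/1.120000 = 0.907143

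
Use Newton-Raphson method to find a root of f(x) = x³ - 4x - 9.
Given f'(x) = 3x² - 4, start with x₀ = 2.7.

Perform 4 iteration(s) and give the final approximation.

f(x) = x³ - 4x - 9
f'(x) = 3x² - 4
x₀ = 2.7

Newton-Raphson formula: x_{n+1} = x_n - f(x_n)/f'(x_n)

Iteration 1:
  f(2.700000) = -0.117000
  f'(2.700000) = 17.870000
  x_1 = 2.700000 - (-0.117000)/17.870000 = 2.706547
Iteration 2:
  f(2.706547) = 0.000348
  f'(2.706547) = 17.976195
  x_2 = 2.706547 - 0.000348/17.976195 = 2.706528
Iteration 3:
  f(2.706528) = 0.000000
  f'(2.706528) = 17.975881
  x_3 = 2.706528 - 0.000000/17.975881 = 2.706528
Iteration 4:
  f(2.706528) = 0.000000
  f'(2.706528) = 17.975881
  x_4 = 2.706528 - 0.000000/17.975881 = 2.706528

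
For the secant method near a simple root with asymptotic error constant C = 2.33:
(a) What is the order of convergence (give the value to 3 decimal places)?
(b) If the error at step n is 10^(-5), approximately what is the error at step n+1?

(a) Secant method has superlinear convergence with order φ = (1+√5)/2 ≈ 1.618.
    This means |e_{n+1}| ≈ C|e_n|^1.618.

(b) With |e_n| = 10^(-5) and C = 2.33:
    |e_{n+1}| ≈ 2.33 × (10^(-5))^1.618 = 2.33 × 10^(-8.09)

(a) ≈ 1.618 (golden ratio); (b) |e_{n+1}| ≈ 1.893e-08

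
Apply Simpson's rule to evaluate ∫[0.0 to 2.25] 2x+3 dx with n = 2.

f(x) = 2x+3
a = 0.0, b = 2.25, n = 2
h = (b - a)/n = 1.125000

Simpson's rule: (h/3)[f(x₀) + 4f(x₁) + 2f(x₂) + ... + f(xₙ)]

x_0 = 0.0000, f(x_0) = 3.000000, coefficient = 1
x_1 = 1.1250, f(x_1) = 5.250000, coefficient = 4
x_2 = 2.2500, f(x_2) = 7.500000, coefficient = 1

I ≈ (1.125000/3) × 31.500000 = 11.812500
Exact value: 11.812500
Error: 0.000000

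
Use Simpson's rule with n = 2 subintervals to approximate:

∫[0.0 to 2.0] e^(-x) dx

f(x) = e^(-x)
a = 0.0, b = 2.0, n = 2
h = (b - a)/n = 1.000000

Simpson's rule: (h/3)[f(x₀) + 4f(x₁) + 2f(x₂) + ... + f(xₙ)]

x_0 = 0.0000, f(x_0) = 1.000000, coefficient = 1
x_1 = 1.0000, f(x_1) = 0.367879, coefficient = 4
x_2 = 2.0000, f(x_2) = 0.135335, coefficient = 1

I ≈ (1.000000/3) × 2.606853 = 0.868951
Exact value: 0.864665
Error: 0.004286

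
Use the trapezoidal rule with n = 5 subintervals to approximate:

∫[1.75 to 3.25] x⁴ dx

f(x) = x⁴
a = 1.75, b = 3.25, n = 5
h = (b - a)/n = 0.300000

Trapezoidal rule: (h/2)[f(x₀) + 2f(x₁) + 2f(x₂) + ... + f(xₙ)]

x_0 = 1.7500, f(x_0) = 9.378906, coefficient = 1
x_1 = 2.0500, f(x_1) = 17.661006, coefficient = 2
x_2 = 2.3500, f(x_2) = 30.498006, coefficient = 2
x_3 = 2.6500, f(x_3) = 49.315506, coefficient = 2
x_4 = 2.9500, f(x_4) = 75.733506, coefficient = 2
x_5 = 3.2500, f(x_5) = 111.566406, coefficient = 1

I ≈ (0.300000/2) × 467.361363 = 70.104204
Exact value: 69.235547
Error: 0.868657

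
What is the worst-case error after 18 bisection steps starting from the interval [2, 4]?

Bisection error bound: |error| ≤ (b-a)/2^n
|error| ≤ (4 - 2)/2^18 = 2/2^18
|error| ≤ 0.0000076294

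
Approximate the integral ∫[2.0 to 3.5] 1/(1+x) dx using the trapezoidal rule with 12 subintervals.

f(x) = 1/(1+x)
a = 2.0, b = 3.5, n = 12
h = (b - a)/n = 0.125000

Trapezoidal rule: (h/2)[f(x₀) + 2f(x₁) + 2f(x₂) + ... + f(xₙ)]

x_0 = 2.0000, f(x_0) = 0.333333, coefficient = 1
x_1 = 2.1250, f(x_1) = 0.320000, coefficient = 2
x_2 = 2.2500, f(x_2) = 0.307692, coefficient = 2
x_3 = 2.3750, f(x_3) = 0.296296, coefficient = 2
x_4 = 2.5000, f(x_4) = 0.285714, coefficient = 2
x_5 = 2.6250, f(x_5) = 0.275862, coefficient = 2
x_6 = 2.7500, f(x_6) = 0.266667, coefficient = 2
x_7 = 2.8750, f(x_7) = 0.258065, coefficient = 2
x_8 = 3.0000, f(x_8) = 0.250000, coefficient = 2
x_9 = 3.1250, f(x_9) = 0.242424, coefficient = 2
x_10 = 3.2500, f(x_10) = 0.235294, coefficient = 2
x_11 = 3.3750, f(x_11) = 0.228571, coefficient = 2
x_12 = 3.5000, f(x_12) = 0.222222, coefficient = 1

I ≈ (0.125000/2) × 6.488727 = 0.405545
Exact value: 0.405465
Error: 0.000080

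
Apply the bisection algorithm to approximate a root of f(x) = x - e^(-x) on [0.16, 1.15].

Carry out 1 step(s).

f(x) = x - e^(-x)
Initial interval: [0.16, 1.15]

Iteration 1:
  c_1 = (0.160000 + 1.150000)/2 = 0.655000
  f(c_1) = f(0.655000) = 0.135558
  f(a) × f(c) < 0, new interval: [0.160000, 0.655000]

After 1 iteration(s), the approximation is c_1 = 0.655000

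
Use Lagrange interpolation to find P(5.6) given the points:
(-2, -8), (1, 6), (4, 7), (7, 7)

Lagrange interpolation formula:
P(x) = Σ yᵢ × Lᵢ(x)
where Lᵢ(x) = Π_{j≠i} (x - xⱼ)/(xᵢ - xⱼ)

L_0(5.6) = (5.6 - 1)/(-2 - 1) × (5.6 - 4)/(-2 - 4) × (5.6 - 7)/(-2 - 7) = 0.063605
L_1(5.6) = (5.6 - (-2))/(1 - (-2)) × (5.6 - 4)/(1 - 4) × (5.6 - 7)/(1 - 7) = -0.315259
L_2(5.6) = (5.6 - (-2))/(4 - (-2)) × (5.6 - 1)/(4 - 1) × (5.6 - 7)/(4 - 7) = 0.906370
L_3(5.6) = (5.6 - (-2))/(7 - (-2)) × (5.6 - 1)/(7 - 1) × (5.6 - 4)/(7 - 4) = 0.345284

P(5.6) = (-8)×L_0(5.6) + 6×L_1(5.6) + 7×L_2(5.6) + 7×L_3(5.6)
P(5.6) = 6.361185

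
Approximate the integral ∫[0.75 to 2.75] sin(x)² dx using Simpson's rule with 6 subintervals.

f(x) = sin(x)²
a = 0.75, b = 2.75, n = 6
h = (b - a)/n = 0.333333

Simpson's rule: (h/3)[f(x₀) + 4f(x₁) + 2f(x₂) + ... + f(xₙ)]

x_0 = 0.7500, f(x_0) = 0.464631, coefficient = 1
x_1 = 1.0833, f(x_1) = 0.780615, coefficient = 4
x_2 = 1.4167, f(x_2) = 0.976432, coefficient = 2
x_3 = 1.7500, f(x_3) = 0.968228, coefficient = 4
x_4 = 2.0833, f(x_4) = 0.759518, coefficient = 2
x_5 = 2.4167, f(x_5) = 0.439675, coefficient = 4
x_6 = 2.7500, f(x_6) = 0.145665, coefficient = 1

I ≈ (0.333333/3) × 12.836268 = 1.426252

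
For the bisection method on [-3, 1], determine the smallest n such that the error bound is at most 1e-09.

We need (b-a)/2^n ≤ 1e-09
(1 - (-3))/2^n ≤ 1e-09
4/2^n ≤ 1e-09
2^n ≥ 4000000000
n ≥ log₂(4000000000) = 31.90
n ≥ 32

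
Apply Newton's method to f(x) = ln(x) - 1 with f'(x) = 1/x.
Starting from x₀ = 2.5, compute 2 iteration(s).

f(x) = ln(x) - 1
f'(x) = 1/x
x₀ = 2.5

Newton-Raphson formula: x_{n+1} = x_n - f(x_n)/f'(x_n)

Iteration 1:
  f(2.500000) = -0.083709
  f'(2.500000) = 0.400000
  x_1 = 2.500000 - (-0.083709)/0.400000 = 2.709273
Iteration 2:
  f(2.709273) = -0.003320
  f'(2.709273) = 0.369103
  x_2 = 2.709273 - (-0.003320)/0.369103 = 2.718267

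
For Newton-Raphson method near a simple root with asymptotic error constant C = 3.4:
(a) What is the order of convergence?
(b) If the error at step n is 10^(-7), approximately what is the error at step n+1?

(a) Newton-Raphson has quadratic (order 2) convergence near simple roots.
    This means |e_{n+1}| ≈ C|e_n|².

(b) With |e_n| = 10^(-7) and C = 3.4:
    |e_{n+1}| ≈ 3.4 × (10^(-7))² = 3.4 × 10^(-14)

(a) 2 (quadratic); (b) |e_{n+1}| ≈ 3.400e-14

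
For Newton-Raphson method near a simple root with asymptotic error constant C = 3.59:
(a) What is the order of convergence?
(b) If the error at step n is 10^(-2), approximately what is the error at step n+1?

(a) Newton-Raphson has quadratic (order 2) convergence near simple roots.
    This means |e_{n+1}| ≈ C|e_n|².

(b) With |e_n| = 10^(-2) and C = 3.59:
    |e_{n+1}| ≈ 3.59 × (10^(-2))² = 3.59 × 10^(-4)

(a) 2 (quadratic); (b) |e_{n+1}| ≈ 3.590e-04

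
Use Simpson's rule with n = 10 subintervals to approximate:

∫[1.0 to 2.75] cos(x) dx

f(x) = cos(x)
a = 1.0, b = 2.75, n = 10
h = (b - a)/n = 0.175000

Simpson's rule: (h/3)[f(x₀) + 4f(x₁) + 2f(x₂) + ... + f(xₙ)]

x_0 = 1.0000, f(x_0) = 0.540302, coefficient = 1
x_1 = 1.1750, f(x_1) = 0.385543, coefficient = 4
x_2 = 1.3500, f(x_2) = 0.219007, coefficient = 2
x_3 = 1.5250, f(x_3) = 0.045780, coefficient = 4
x_4 = 1.7000, f(x_4) = -0.128844, coefficient = 2
x_5 = 1.8750, f(x_5) = -0.299534, coefficient = 4
x_6 = 2.0500, f(x_6) = -0.461073, coefficient = 2
x_7 = 2.2250, f(x_7) = -0.608528, coefficient = 4
x_8 = 2.4000, f(x_8) = -0.737394, coefficient = 2
x_9 = 2.5750, f(x_9) = -0.843735, coefficient = 4
x_10 = 2.7500, f(x_10) = -0.924302, coefficient = 1

I ≈ (0.175000/3) × -7.882498 = -0.459812
Exact value: -0.459810
Error: 0.000002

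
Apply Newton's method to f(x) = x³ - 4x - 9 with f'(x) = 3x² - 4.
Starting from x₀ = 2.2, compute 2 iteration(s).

f(x) = x³ - 4x - 9
f'(x) = 3x² - 4
x₀ = 2.2

Newton-Raphson formula: x_{n+1} = x_n - f(x_n)/f'(x_n)

Iteration 1:
  f(2.200000) = -7.152000
  f'(2.200000) = 10.520000
  x_1 = 2.200000 - (-7.152000)/10.520000 = 2.879848
Iteration 2:
  f(2.879848) = 3.364696
  f'(2.879848) = 20.880572
  x_2 = 2.879848 - 3.364696/20.880572 = 2.718708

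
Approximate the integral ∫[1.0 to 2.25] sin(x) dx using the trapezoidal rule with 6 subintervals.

f(x) = sin(x)
a = 1.0, b = 2.25, n = 6
h = (b - a)/n = 0.208333

Trapezoidal rule: (h/2)[f(x₀) + 2f(x₁) + 2f(x₂) + ... + f(xₙ)]

x_0 = 1.0000, f(x_0) = 0.841471, coefficient = 1
x_1 = 1.2083, f(x_1) = 0.935026, coefficient = 2
x_2 = 1.4167, f(x_2) = 0.988146, coefficient = 2
x_3 = 1.6250, f(x_3) = 0.998531, coefficient = 2
x_4 = 1.8333, f(x_4) = 0.965735, coefficient = 2
x_5 = 2.0417, f(x_5) = 0.891174, coefficient = 2
x_6 = 2.2500, f(x_6) = 0.778073, coefficient = 1

I ≈ (0.208333/2) × 11.176767 = 1.164247
Exact value: 1.168476
Error: 0.004229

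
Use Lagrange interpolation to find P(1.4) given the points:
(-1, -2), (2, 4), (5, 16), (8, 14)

Lagrange interpolation formula:
P(x) = Σ yᵢ × Lᵢ(x)
where Lᵢ(x) = Π_{j≠i} (x - xⱼ)/(xᵢ - xⱼ)

L_0(1.4) = (1.4 - 2)/(-1 - 2) × (1.4 - 5)/(-1 - 5) × (1.4 - 8)/(-1 - 8) = 0.088000
L_1(1.4) = (1.4 - (-1))/(2 - (-1)) × (1.4 - 5)/(2 - 5) × (1.4 - 8)/(2 - 8) = 1.056000
L_2(1.4) = (1.4 - (-1))/(5 - (-1)) × (1.4 - 2)/(5 - 2) × (1.4 - 8)/(5 - 8) = -0.176000
L_3(1.4) = (1.4 - (-1))/(8 - (-1)) × (1.4 - 2)/(8 - 2) × (1.4 - 5)/(8 - 5) = 0.032000

P(1.4) = (-2)×L_0(1.4) + 4×L_1(1.4) + 16×L_2(1.4) + 14×L_3(1.4)
P(1.4) = 1.680000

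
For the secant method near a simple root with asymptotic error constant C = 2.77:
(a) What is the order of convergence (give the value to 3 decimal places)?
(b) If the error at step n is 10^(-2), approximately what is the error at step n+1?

(a) Secant method has superlinear convergence with order φ = (1+√5)/2 ≈ 1.618.
    This means |e_{n+1}| ≈ C|e_n|^1.618.

(b) With |e_n| = 10^(-2) and C = 2.77:
    |e_{n+1}| ≈ 2.77 × (10^(-2))^1.618 = 2.77 × 10^(-3.24)

(a) ≈ 1.618 (golden ratio); (b) |e_{n+1}| ≈ 1.608e-03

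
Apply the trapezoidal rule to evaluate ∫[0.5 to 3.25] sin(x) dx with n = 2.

f(x) = sin(x)
a = 0.5, b = 3.25, n = 2
h = (b - a)/n = 1.375000

Trapezoidal rule: (h/2)[f(x₀) + 2f(x₁) + 2f(x₂) + ... + f(xₙ)]

x_0 = 0.5000, f(x_0) = 0.479426, coefficient = 1
x_1 = 1.8750, f(x_1) = 0.954086, coefficient = 2
x_2 = 3.2500, f(x_2) = -0.108195, coefficient = 1

I ≈ (1.375000/2) × 2.279402 = 1.567089
Exact value: 1.871712
Error: 0.304623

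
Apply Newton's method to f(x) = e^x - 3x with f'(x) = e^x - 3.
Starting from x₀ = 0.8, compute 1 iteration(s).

f(x) = e^x - 3x
f'(x) = e^x - 3
x₀ = 0.8

Newton-Raphson formula: x_{n+1} = x_n - f(x_n)/f'(x_n)

Iteration 1:
  f(0.800000) = -0.174459
  f'(0.800000) = -0.774459
  x_1 = 0.800000 - (-0.174459)/(-0.774459) = 0.574734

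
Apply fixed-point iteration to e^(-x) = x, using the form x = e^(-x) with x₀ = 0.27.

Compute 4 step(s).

Equation: e^(-x) = x
Fixed-point form: x = e^(-x)
x₀ = 0.27

x_1 = g(0.270000) = 0.763379
x_2 = g(0.763379) = 0.466089
x_3 = g(0.466089) = 0.627452
x_4 = g(0.627452) = 0.533951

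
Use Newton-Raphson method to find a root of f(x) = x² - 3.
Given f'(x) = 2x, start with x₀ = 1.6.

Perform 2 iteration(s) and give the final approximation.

f(x) = x² - 3
f'(x) = 2x
x₀ = 1.6

Newton-Raphson formula: x_{n+1} = x_n - f(x_n)/f'(x_n)

Iteration 1:
  f(1.600000) = -0.440000
  f'(1.600000) = 3.200000
  x_1 = 1.600000 - (-0.440000)/3.200000 = 1.737500
Iteration 2:
  f(1.737500) = 0.018906
  f'(1.737500) = 3.475000
  x_2 = 1.737500 - 0.018906/3.475000 = 1.732059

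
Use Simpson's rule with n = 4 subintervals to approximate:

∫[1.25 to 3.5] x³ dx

f(x) = x³
a = 1.25, b = 3.5, n = 4
h = (b - a)/n = 0.562500

Simpson's rule: (h/3)[f(x₀) + 4f(x₁) + 2f(x₂) + ... + f(xₙ)]

x_0 = 1.2500, f(x_0) = 1.953125, coefficient = 1
x_1 = 1.8125, f(x_1) = 5.954346, coefficient = 4
x_2 = 2.3750, f(x_2) = 13.396484, coefficient = 2
x_3 = 2.9375, f(x_3) = 25.347412, coefficient = 4
x_4 = 3.5000, f(x_4) = 42.875000, coefficient = 1

I ≈ (0.562500/3) × 196.828125 = 36.905273
Exact value: 36.905273
Error: 0.000000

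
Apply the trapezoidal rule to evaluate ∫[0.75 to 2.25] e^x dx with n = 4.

f(x) = e^x
a = 0.75, b = 2.25, n = 4
h = (b - a)/n = 0.375000

Trapezoidal rule: (h/2)[f(x₀) + 2f(x₁) + 2f(x₂) + ... + f(xₙ)]

x_0 = 0.7500, f(x_0) = 2.117000, coefficient = 1
x_1 = 1.1250, f(x_1) = 3.080217, coefficient = 2
x_2 = 1.5000, f(x_2) = 4.481689, coefficient = 2
x_3 = 1.8750, f(x_3) = 6.520819, coefficient = 2
x_4 = 2.2500, f(x_4) = 9.487736, coefficient = 1

I ≈ (0.375000/2) × 39.770186 = 7.456910
Exact value: 7.370736
Error: 0.086174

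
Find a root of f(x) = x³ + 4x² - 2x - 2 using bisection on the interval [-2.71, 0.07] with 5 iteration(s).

f(x) = x³ + 4x² - 2x - 2
Initial interval: [-2.71, 0.07]

Iteration 1:
  c_1 = (-2.710000 + 0.070000)/2 = -1.320000
  f(c_1) = f(-1.320000) = 5.309632
  f(a) × f(c) ≥ 0, new interval: [-1.320000, 0.070000]
Iteration 2:
  c_2 = (-1.320000 + 0.070000)/2 = -0.625000
  f(c_2) = f(-0.625000) = 0.568359
  f(a) × f(c) ≥ 0, new interval: [-0.625000, 0.070000]
Iteration 3:
  c_3 = (-0.625000 + 0.070000)/2 = -0.277500
  f(c_3) = f(-0.277500) = -1.158344
  f(a) × f(c) < 0, new interval: [-0.625000, -0.277500]
Iteration 4:
  c_4 = (-0.625000 + (-0.277500))/2 = -0.451250
  f(c_4) = f(-0.451250) = -0.374880
  f(a) × f(c) < 0, new interval: [-0.625000, -0.451250]
Iteration 5:
  c_5 = (-0.625000 + (-0.451250))/2 = -0.538125
  f(c_5) = f(-0.538125) = 0.078735
  f(a) × f(c) ≥ 0, new interval: [-0.538125, -0.451250]

After 5 iteration(s), the approximation is c_5 = -0.538125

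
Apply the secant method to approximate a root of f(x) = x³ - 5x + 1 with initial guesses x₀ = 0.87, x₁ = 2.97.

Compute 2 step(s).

f(x) = x³ - 5x + 1
x₀ = 0.87, x₁ = 2.97

Secant formula: x_{n+1} = x_n - f(x_n)(x_n - x_{n-1})/(f(x_n) - f(x_{n-1}))

Iteration 1:
  f(0.870000) = -2.691497
  f(2.970000) = 12.348073
  x_2 = 2.970000 - 12.348073×(2.970000 - 0.870000)/(12.348073 - (-2.691497))
       = 1.245818
Iteration 2:
  f(2.970000) = 12.348073
  f(1.245818) = -3.295503
  x_3 = 1.245818 - (-3.295503)×(1.245818 - 2.970000)/(-3.295503 - 12.348073)
       = 1.609037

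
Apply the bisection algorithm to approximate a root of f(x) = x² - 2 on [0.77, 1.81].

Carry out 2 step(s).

f(x) = x² - 2
Initial interval: [0.77, 1.81]

Iteration 1:
  c_1 = (0.770000 + 1.810000)/2 = 1.290000
  f(c_1) = f(1.290000) = -0.335900
  f(a) × f(c) ≥ 0, new interval: [1.290000, 1.810000]
Iteration 2:
  c_2 = (1.290000 + 1.810000)/2 = 1.550000
  f(c_2) = f(1.550000) = 0.402500
  f(a) × f(c) < 0, new interval: [1.290000, 1.550000]

After 2 iteration(s), the approximation is c_2 = 1.550000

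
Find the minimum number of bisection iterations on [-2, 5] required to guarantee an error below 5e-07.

We need (b-a)/2^n ≤ 5e-07
(5 - (-2))/2^n ≤ 5e-07
7/2^n ≤ 5e-07
2^n ≥ 14000000
n ≥ log₂(14000000) = 23.74
n ≥ 24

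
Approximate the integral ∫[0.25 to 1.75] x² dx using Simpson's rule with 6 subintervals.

f(x) = x²
a = 0.25, b = 1.75, n = 6
h = (b - a)/n = 0.250000

Simpson's rule: (h/3)[f(x₀) + 4f(x₁) + 2f(x₂) + ... + f(xₙ)]

x_0 = 0.2500, f(x_0) = 0.062500, coefficient = 1
x_1 = 0.5000, f(x_1) = 0.250000, coefficient = 4
x_2 = 0.7500, f(x_2) = 0.562500, coefficient = 2
x_3 = 1.0000, f(x_3) = 1.000000, coefficient = 4
x_4 = 1.2500, f(x_4) = 1.562500, coefficient = 2
x_5 = 1.5000, f(x_5) = 2.250000, coefficient = 4
x_6 = 1.7500, f(x_6) = 3.062500, coefficient = 1

I ≈ (0.250000/3) × 21.375000 = 1.781250
Exact value: 1.781250
Error: 0.000000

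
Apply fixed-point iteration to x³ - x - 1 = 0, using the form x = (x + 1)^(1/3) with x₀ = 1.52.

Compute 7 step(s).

Equation: x³ - x - 1 = 0
Fixed-point form: x = (x + 1)^(1/3)
x₀ = 1.52

x_1 = g(1.520000) = 1.360818
x_2 = g(1.360818) = 1.331540
x_3 = g(1.331540) = 1.326013
x_4 = g(1.326013) = 1.324964
x_5 = g(1.324964) = 1.324765
x_6 = g(1.324765) = 1.324727
x_7 = g(1.324727) = 1.324720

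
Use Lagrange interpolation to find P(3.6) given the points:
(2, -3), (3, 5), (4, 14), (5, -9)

Lagrange interpolation formula:
P(x) = Σ yᵢ × Lᵢ(x)
where Lᵢ(x) = Π_{j≠i} (x - xⱼ)/(xᵢ - xⱼ)

L_0(3.6) = (3.6 - 3)/(2 - 3) × (3.6 - 4)/(2 - 4) × (3.6 - 5)/(2 - 5) = -0.056000
L_1(3.6) = (3.6 - 2)/(3 - 2) × (3.6 - 4)/(3 - 4) × (3.6 - 5)/(3 - 5) = 0.448000
L_2(3.6) = (3.6 - 2)/(4 - 2) × (3.6 - 3)/(4 - 3) × (3.6 - 5)/(4 - 5) = 0.672000
L_3(3.6) = (3.6 - 2)/(5 - 2) × (3.6 - 3)/(5 - 3) × (3.6 - 4)/(5 - 4) = -0.064000

P(3.6) = (-3)×L_0(3.6) + 5×L_1(3.6) + 14×L_2(3.6) + (-9)×L_3(3.6)
P(3.6) = 12.392000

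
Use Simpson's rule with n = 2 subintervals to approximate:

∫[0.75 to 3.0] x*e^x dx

f(x) = x*e^x
a = 0.75, b = 3.0, n = 2
h = (b - a)/n = 1.125000

Simpson's rule: (h/3)[f(x₀) + 4f(x₁) + 2f(x₂) + ... + f(xₙ)]

x_0 = 0.7500, f(x_0) = 1.587750, coefficient = 1
x_1 = 1.8750, f(x_1) = 12.226536, coefficient = 4
x_2 = 3.0000, f(x_2) = 60.256611, coefficient = 1

I ≈ (1.125000/3) × 110.750504 = 41.531439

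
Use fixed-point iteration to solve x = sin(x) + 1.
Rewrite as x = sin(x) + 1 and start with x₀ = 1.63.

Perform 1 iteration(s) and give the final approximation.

Equation: x = sin(x) + 1
Fixed-point form: x = sin(x) + 1
x₀ = 1.63

x_1 = g(1.630000) = 1.998248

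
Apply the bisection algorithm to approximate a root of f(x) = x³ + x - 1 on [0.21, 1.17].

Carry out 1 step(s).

f(x) = x³ + x - 1
Initial interval: [0.21, 1.17]

Iteration 1:
  c_1 = (0.210000 + 1.170000)/2 = 0.690000
  f(c_1) = f(0.690000) = 0.018509
  f(a) × f(c) < 0, new interval: [0.210000, 0.690000]

After 1 iteration(s), the approximation is c_1 = 0.690000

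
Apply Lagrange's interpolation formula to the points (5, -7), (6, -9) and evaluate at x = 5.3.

Lagrange interpolation formula:
P(x) = Σ yᵢ × Lᵢ(x)
where Lᵢ(x) = Π_{j≠i} (x - xⱼ)/(xᵢ - xⱼ)

L_0(5.3) = (5.3 - 6)/(5 - 6) = 0.700000
L_1(5.3) = (5.3 - 5)/(6 - 5) = 0.300000

P(5.3) = (-7)×L_0(5.3) + (-9)×L_1(5.3)
P(5.3) = -7.600000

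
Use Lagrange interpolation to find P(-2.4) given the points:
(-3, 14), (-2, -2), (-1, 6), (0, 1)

Lagrange interpolation formula:
P(x) = Σ yᵢ × Lᵢ(x)
where Lᵢ(x) = Π_{j≠i} (x - xⱼ)/(xᵢ - xⱼ)

L_0(-2.4) = (-2.4 - (-2))/(-3 - (-2)) × (-2.4 - (-1))/(-3 - (-1)) × (-2.4 - 0)/(-3 - 0) = 0.224000
L_1(-2.4) = (-2.4 - (-3))/(-2 - (-3)) × (-2.4 - (-1))/(-2 - (-1)) × (-2.4 - 0)/(-2 - 0) = 1.008000
L_2(-2.4) = (-2.4 - (-3))/(-1 - (-3)) × (-2.4 - (-2))/(-1 - (-2)) × (-2.4 - 0)/(-1 - 0) = -0.288000
L_3(-2.4) = (-2.4 - (-3))/(0 - (-3)) × (-2.4 - (-2))/(0 - (-2)) × (-2.4 - (-1))/(0 - (-1)) = 0.056000

P(-2.4) = 14×L_0(-2.4) + (-2)×L_1(-2.4) + 6×L_2(-2.4) + 1×L_3(-2.4)
P(-2.4) = -0.552000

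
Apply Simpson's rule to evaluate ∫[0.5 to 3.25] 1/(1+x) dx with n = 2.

f(x) = 1/(1+x)
a = 0.5, b = 3.25, n = 2
h = (b - a)/n = 1.375000

Simpson's rule: (h/3)[f(x₀) + 4f(x₁) + 2f(x₂) + ... + f(xₙ)]

x_0 = 0.5000, f(x_0) = 0.666667, coefficient = 1
x_1 = 1.8750, f(x_1) = 0.347826, coefficient = 4
x_2 = 3.2500, f(x_2) = 0.235294, coefficient = 1

I ≈ (1.375000/3) × 2.293265 = 1.051080
Exact value: 1.041454
Error: 0.009626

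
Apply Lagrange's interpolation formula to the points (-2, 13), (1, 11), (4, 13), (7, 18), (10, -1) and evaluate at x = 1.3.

Lagrange interpolation formula:
P(x) = Σ yᵢ × Lᵢ(x)
where Lᵢ(x) = Π_{j≠i} (x - xⱼ)/(xᵢ - xⱼ)

L_0(1.3) = (1.3 - 1)/(-2 - 1) × (1.3 - 4)/(-2 - 4) × (1.3 - 7)/(-2 - 7) × (1.3 - 10)/(-2 - 10) = -0.020663
L_1(1.3) = (1.3 - (-2))/(1 - (-2)) × (1.3 - 4)/(1 - 4) × (1.3 - 7)/(1 - 7) × (1.3 - 10)/(1 - 10) = 0.909150
L_2(1.3) = (1.3 - (-2))/(4 - (-2)) × (1.3 - 1)/(4 - 1) × (1.3 - 7)/(4 - 7) × (1.3 - 10)/(4 - 10) = 0.151525
L_3(1.3) = (1.3 - (-2))/(7 - (-2)) × (1.3 - 1)/(7 - 1) × (1.3 - 4)/(7 - 4) × (1.3 - 10)/(7 - 10) = -0.047850
L_4(1.3) = (1.3 - (-2))/(10 - (-2)) × (1.3 - 1)/(10 - 1) × (1.3 - 4)/(10 - 4) × (1.3 - 7)/(10 - 7) = 0.007838

P(1.3) = 13×L_0(1.3) + 11×L_1(1.3) + 13×L_2(1.3) + 18×L_3(1.3) + (-1)×L_4(1.3)
P(1.3) = 10.832725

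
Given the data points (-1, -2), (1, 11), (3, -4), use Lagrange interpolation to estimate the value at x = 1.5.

Lagrange interpolation formula:
P(x) = Σ yᵢ × Lᵢ(x)
where Lᵢ(x) = Π_{j≠i} (x - xⱼ)/(xᵢ - xⱼ)

L_0(1.5) = (1.5 - 1)/(-1 - 1) × (1.5 - 3)/(-1 - 3) = -0.093750
L_1(1.5) = (1.5 - (-1))/(1 - (-1)) × (1.5 - 3)/(1 - 3) = 0.937500
L_2(1.5) = (1.5 - (-1))/(3 - (-1)) × (1.5 - 1)/(3 - 1) = 0.156250

P(1.5) = (-2)×L_0(1.5) + 11×L_1(1.5) + (-4)×L_2(1.5)
P(1.5) = 9.875000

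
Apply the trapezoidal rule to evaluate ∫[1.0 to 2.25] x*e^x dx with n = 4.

f(x) = x*e^x
a = 1.0, b = 2.25, n = 4
h = (b - a)/n = 0.312500

Trapezoidal rule: (h/2)[f(x₀) + 2f(x₁) + 2f(x₂) + ... + f(xₙ)]

x_0 = 1.0000, f(x_0) = 2.718282, coefficient = 1
x_1 = 1.3125, f(x_1) = 4.876529, coefficient = 2
x_2 = 1.6250, f(x_2) = 8.252431, coefficient = 2
x_3 = 1.9375, f(x_3) = 13.448916, coefficient = 2
x_4 = 2.2500, f(x_4) = 21.347406, coefficient = 1

I ≈ (0.312500/2) × 77.221439 = 12.065850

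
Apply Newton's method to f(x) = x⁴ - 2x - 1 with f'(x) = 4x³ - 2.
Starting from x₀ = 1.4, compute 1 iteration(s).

f(x) = x⁴ - 2x - 1
f'(x) = 4x³ - 2
x₀ = 1.4

Newton-Raphson formula: x_{n+1} = x_n - f(x_n)/f'(x_n)

Iteration 1:
  f(1.400000) = 0.041600
  f'(1.400000) = 8.976000
  x_1 = 1.400000 - 0.041600/8.976000 = 1.395365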